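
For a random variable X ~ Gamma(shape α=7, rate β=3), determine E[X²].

Using the identity E[X²] = Var(X) + (E[X])²:
E[X] = \frac{7}{3}
Var(X) = \frac{7}{9}
E[X²] = \frac{7}{9} + (\frac{7}{3})²
= \frac{56}{9}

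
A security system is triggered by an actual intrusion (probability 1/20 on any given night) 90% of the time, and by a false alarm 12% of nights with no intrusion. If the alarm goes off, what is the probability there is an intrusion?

Let D = the rare event, + = positive/flagged.
P(D) = 1/20
P(+|D) = 90/100 = 9/10
P(+|D') = 12/100 = 3/25
P(+) = P(+|D)P(D) + P(+|D')P(D')
     = \frac{9}{10} × \frac{1}{20} + \frac{3}{25} × \frac{19}{20}
     = \frac{159}{1000}
P(D|+) = P(+|D)P(D)/P(+) = \frac{15}{53}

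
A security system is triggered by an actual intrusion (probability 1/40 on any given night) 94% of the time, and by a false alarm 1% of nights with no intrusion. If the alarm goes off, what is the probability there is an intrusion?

Let D = the rare event, + = positive/flagged.
P(D) = 1/40
P(+|D) = 94/100 = 47/50
P(+|D') = 1/100
P(+) = P(+|D)P(D) + P(+|D')P(D')
     = \frac{47}{50} × \frac{1}{40} + \frac{1}{100} × \frac{39}{40}
     = \frac{133}{4000}
P(D|+) = P(+|D)P(D)/P(+) = \frac{94}{133}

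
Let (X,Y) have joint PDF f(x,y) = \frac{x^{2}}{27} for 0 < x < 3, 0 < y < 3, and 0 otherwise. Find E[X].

f_X(x) = ∫_0^3 \frac{x^{2}}{27} dy = \frac{x^{2}}{9}
E[X] = ∫_0^3 x × (\frac{x^{2}}{9}) dx = \frac{9}{4}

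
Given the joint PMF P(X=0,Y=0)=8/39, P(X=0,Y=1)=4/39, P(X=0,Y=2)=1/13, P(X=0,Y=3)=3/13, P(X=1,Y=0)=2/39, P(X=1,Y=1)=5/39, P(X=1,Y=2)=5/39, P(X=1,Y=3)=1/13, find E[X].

First find marginal of X:
P(X=0) = 8/13
P(X=1) = 5/13
E[X] = 0 × 8/13 + 1 × 5/13 = 5/13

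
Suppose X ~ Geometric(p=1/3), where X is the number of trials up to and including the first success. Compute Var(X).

For X ~ Geometric(p=1/3), where X is the number of trials up to and including the first success:
Var(X) = 6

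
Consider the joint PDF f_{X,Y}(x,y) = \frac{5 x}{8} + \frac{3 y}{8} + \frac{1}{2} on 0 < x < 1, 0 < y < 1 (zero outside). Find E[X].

E[X] = ∫_0^1 ∫_0^1 x × f(x,y) dy dx
= ∫_0^1 ∫_0^1 x × (\frac{5 x}{8} + \frac{3 y}{8} + \frac{1}{2}) dy dx
= \frac{53}{96}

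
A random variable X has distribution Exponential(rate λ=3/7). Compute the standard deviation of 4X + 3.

For X ~ Exponential(rate λ=3/7):
Var(X) = \frac{49}{9}
SD(X) = √(Var(X)) = √(\frac{49}{9}) = \frac{7}{3}
SD(4X + 3) = |4| × SD(X) = 4 × \frac{7}{3} = \frac{28}{3}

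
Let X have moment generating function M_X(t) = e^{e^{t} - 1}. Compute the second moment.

To find E[X^2], compute M^(2)(0):
M^(1)(t) = e^{t} e^{e^{t} - 1}
M^(2)(t) = e^{2 t} e^{e^{t} - 1} + e^{t} e^{e^{t} - 1}
M^(2)(0) = 2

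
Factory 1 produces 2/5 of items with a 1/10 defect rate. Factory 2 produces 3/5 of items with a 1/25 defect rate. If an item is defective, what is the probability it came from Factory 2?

Using Bayes' theorem:
P(F1) = 2/5, P(D|F1) = 1/10
P(F2) = 3/5, P(D|F2) = 1/25
P(D) = P(D|F1)P(F1) + P(D|F2)P(F2)
     = \frac{8}{125}
P(F2|D) = P(D|F2)P(F2) / P(D)
= \frac{3}{8}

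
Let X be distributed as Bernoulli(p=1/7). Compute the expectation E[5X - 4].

For X ~ Bernoulli(p=1/7):
E[X] = \frac{1}{7}
E[5X - 4] = 5 × E[X] - 4 = - \frac{23}{7}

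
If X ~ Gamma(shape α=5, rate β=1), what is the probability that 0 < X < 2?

P(0 < X < 2) = ∫_{0}^{2} f(x) dx
where f(x) = \frac{x^{4} e^{- x}}{24}
= 1 - \frac{7}{e^{2}}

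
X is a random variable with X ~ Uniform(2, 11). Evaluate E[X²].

Using the identity E[X²] = Var(X) + (E[X])²:
E[X] = \frac{13}{2}
Var(X) = \frac{27}{4}
E[X²] = \frac{27}{4} + (\frac{13}{2})²
= 49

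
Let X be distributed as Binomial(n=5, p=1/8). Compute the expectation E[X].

For X ~ Binomial(n=5, p=1/8), the expected value is:
E[X] = \frac{5}{8}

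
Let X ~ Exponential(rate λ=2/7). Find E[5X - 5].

For X ~ Exponential(rate λ=2/7):
E[X] = \frac{7}{2}
E[5X - 5] = 5 × E[X] - 5 = \frac{25}{2}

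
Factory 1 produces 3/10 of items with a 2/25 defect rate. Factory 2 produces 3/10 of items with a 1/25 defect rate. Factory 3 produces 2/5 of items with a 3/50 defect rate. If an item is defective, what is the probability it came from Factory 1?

Using Bayes' theorem:
P(F1) = 3/10, P(D|F1) = 2/25
P(F2) = 3/10, P(D|F2) = 1/25
P(F3) = 2/5, P(D|F3) = 3/50
P(D) = P(D|F1)P(F1) + P(D|F2)P(F2) + P(D|F3)P(F3)
     = \frac{3}{50}
P(F1|D) = P(D|F1)P(F1) / P(D)
= \frac{2}{5}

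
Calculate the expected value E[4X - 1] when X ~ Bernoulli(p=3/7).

For X ~ Bernoulli(p=3/7):
E[X] = \frac{3}{7}
E[4X - 1] = 4 × E[X] - 1 = \frac{5}{7}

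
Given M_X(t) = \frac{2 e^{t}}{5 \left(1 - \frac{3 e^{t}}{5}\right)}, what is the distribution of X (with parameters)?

The MGF M(t) = \frac{2 e^{t}}{5 \left(1 - \frac{3 e^{t}}{5}\right)} is the standard form for the Geometric distribution.
Comparing with the known MGF formula identifies: Geometric(p=2/5), X = trial number of first success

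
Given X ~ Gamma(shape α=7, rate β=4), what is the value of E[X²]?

Using the identity E[X²] = Var(X) + (E[X])²:
E[X] = \frac{7}{4}
Var(X) = \frac{7}{16}
E[X²] = \frac{7}{16} + (\frac{7}{4})²
= \frac{7}{2}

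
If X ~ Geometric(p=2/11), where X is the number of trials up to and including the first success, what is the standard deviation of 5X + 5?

For X ~ Geometric(p=2/11), where X is the number of trials up to and including the first success:
Var(X) = \frac{99}{4}
SD(X) = √(Var(X)) = √(\frac{99}{4}) = \frac{3 \sqrt{11}}{2}
SD(5X + 5) = |5| × SD(X) = 5 × \frac{3 \sqrt{11}}{2} = \frac{15 \sqrt{11}}{2}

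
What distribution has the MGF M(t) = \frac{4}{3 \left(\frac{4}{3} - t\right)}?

The MGF M(t) = \frac{4}{3 \left(\frac{4}{3} - t\right)} is the standard form for the Exponential distribution.
Comparing with the known MGF formula identifies: Exponential(rate λ=4/3)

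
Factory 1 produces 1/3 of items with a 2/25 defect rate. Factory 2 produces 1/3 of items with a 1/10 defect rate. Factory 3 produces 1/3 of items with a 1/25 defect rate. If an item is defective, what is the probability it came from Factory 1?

Using Bayes' theorem:
P(F1) = 1/3, P(D|F1) = 2/25
P(F2) = 1/3, P(D|F2) = 1/10
P(F3) = 1/3, P(D|F3) = 1/25
P(D) = P(D|F1)P(F1) + P(D|F2)P(F2) + P(D|F3)P(F3)
     = \frac{11}{150}
P(F1|D) = P(D|F1)P(F1) / P(D)
= \frac{4}{11}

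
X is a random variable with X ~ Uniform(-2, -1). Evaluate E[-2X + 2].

For X ~ Uniform(-2, -1):
E[X] = - \frac{3}{2}
E[-2X + 2] = -2 × E[X] + 2 = 5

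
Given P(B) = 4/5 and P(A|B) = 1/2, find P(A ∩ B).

By definition, P(A|B) = P(A ∩ B) / P(B)
So P(A ∩ B) = P(A|B) × P(B)
= 1/2 × 4/5
= 2/5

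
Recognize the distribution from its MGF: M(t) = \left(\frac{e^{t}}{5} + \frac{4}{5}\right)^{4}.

The MGF M(t) = \left(\frac{e^{t}}{5} + \frac{4}{5}\right)^{4} is the standard form for the Binomial distribution.
Comparing with the known MGF formula identifies: Binomial(n=4, p=1/5)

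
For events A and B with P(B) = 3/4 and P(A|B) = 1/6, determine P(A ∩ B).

By definition, P(A|B) = P(A ∩ B) / P(B)
So P(A ∩ B) = P(A|B) × P(B)
= 1/6 × 3/4
= 1/8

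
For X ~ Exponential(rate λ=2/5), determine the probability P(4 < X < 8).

P(4 < X < 8) = ∫_{4}^{8} f(x) dx
where f(x) = \frac{2 e^{- \frac{2 x}{5}}}{5}
= - \frac{1 - e^{\frac{8}{5}}}{e^{\frac{16}{5}}}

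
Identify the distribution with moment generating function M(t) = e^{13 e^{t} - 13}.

The MGF M(t) = e^{13 e^{t} - 13} is the standard form for the Poisson distribution.
Comparing with the known MGF formula identifies: Poisson(λ=13)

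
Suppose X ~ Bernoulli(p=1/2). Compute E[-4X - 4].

For X ~ Bernoulli(p=1/2):
E[X] = \frac{1}{2}
E[-4X - 4] = -4 × E[X] - 4 = -6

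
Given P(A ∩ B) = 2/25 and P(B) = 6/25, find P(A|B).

P(A|B) = P(A ∩ B) / P(B)
= (2/25) / (6/25)
= 1/3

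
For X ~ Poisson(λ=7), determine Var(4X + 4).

For X ~ Poisson(λ=7):
Var(X) = 7
Var(4X + 4) = (4)² × Var(X) = 16 × 7 = 112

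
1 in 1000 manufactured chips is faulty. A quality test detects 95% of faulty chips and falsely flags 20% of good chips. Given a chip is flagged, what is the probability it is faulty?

Let D = the rare event, + = positive/flagged.
P(D) = 1/1000
P(+|D) = 95/100 = 19/20
P(+|D') = 20/100 = 1/5
P(+) = P(+|D)P(D) + P(+|D')P(D')
     = \frac{19}{20} × \frac{1}{1000} + \frac{1}{5} × \frac{999}{1000}
     = \frac{803}{4000}
P(D|+) = P(+|D)P(D)/P(+) = \frac{19}{4015}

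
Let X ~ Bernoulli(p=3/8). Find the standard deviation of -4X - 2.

For X ~ Bernoulli(p=3/8):
Var(X) = \frac{15}{64}
SD(X) = √(Var(X)) = √(\frac{15}{64}) = \frac{\sqrt{15}}{8}
SD(-4X - 2) = |-4| × SD(X) = 4 × \frac{\sqrt{15}}{8} = \frac{\sqrt{15}}{2}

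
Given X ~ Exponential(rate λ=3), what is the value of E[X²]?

Using the identity E[X²] = Var(X) + (E[X])²:
E[X] = \frac{1}{3}
Var(X) = \frac{1}{9}
E[X²] = \frac{1}{9} + (\frac{1}{3})²
= \frac{2}{9}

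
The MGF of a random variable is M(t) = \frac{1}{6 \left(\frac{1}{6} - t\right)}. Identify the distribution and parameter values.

The MGF M(t) = \frac{1}{6 \left(\frac{1}{6} - t\right)} is the standard form for the Exponential distribution.
Comparing with the known MGF formula identifies: Exponential(rate λ=1/6)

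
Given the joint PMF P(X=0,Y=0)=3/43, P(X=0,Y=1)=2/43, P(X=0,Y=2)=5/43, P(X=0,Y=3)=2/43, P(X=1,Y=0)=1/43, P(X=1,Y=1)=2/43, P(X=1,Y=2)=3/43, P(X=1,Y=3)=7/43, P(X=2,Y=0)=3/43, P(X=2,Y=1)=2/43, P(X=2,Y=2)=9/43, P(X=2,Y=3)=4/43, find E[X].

First find marginal of X:
P(X=0) = 12/43
P(X=1) = 13/43
P(X=2) = 18/43
E[X] = 0 × 12/43 + 1 × 13/43 + 2 × 18/43 = 49/43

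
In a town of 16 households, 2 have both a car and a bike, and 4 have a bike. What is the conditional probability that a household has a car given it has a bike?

P(A ∩ B) = 2/16 = 1/8
P(B) = 4/16 = 1/4
P(A|B) = P(A ∩ B) / P(B) = (1/8) / (1/4) = 1/2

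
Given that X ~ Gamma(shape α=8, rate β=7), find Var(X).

For X ~ Gamma(shape α=8, rate β=7):
Var(X) = \frac{8}{49}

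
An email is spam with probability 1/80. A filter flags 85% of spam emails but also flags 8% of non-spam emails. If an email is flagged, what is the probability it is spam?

Let D = the rare event, + = positive/flagged.
P(D) = 1/80
P(+|D) = 85/100 = 17/20
P(+|D') = 8/100 = 2/25
P(+) = P(+|D)P(D) + P(+|D')P(D')
     = \frac{17}{20} × \frac{1}{80} + \frac{2}{25} × \frac{79}{80}
     = \frac{717}{8000}
P(D|+) = P(+|D)P(D)/P(+) = \frac{85}{717}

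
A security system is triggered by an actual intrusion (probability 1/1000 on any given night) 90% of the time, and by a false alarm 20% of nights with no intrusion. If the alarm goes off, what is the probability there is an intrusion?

Let D = the rare event, + = positive/flagged.
P(D) = 1/1000
P(+|D) = 90/100 = 9/10
P(+|D') = 20/100 = 1/5
P(+) = P(+|D)P(D) + P(+|D')P(D')
     = \frac{9}{10} × \frac{1}{1000} + \frac{1}{5} × \frac{999}{1000}
     = \frac{2007}{10000}
P(D|+) = P(+|D)P(D)/P(+) = \frac{1}{223}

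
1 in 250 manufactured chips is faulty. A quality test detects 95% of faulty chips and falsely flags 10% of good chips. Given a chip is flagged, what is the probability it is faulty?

Let D = the rare event, + = positive/flagged.
P(D) = 1/250
P(+|D) = 95/100 = 19/20
P(+|D') = 10/100 = 1/10
P(+) = P(+|D)P(D) + P(+|D')P(D')
     = \frac{19}{20} × \frac{1}{250} + \frac{1}{10} × \frac{249}{250}
     = \frac{517}{5000}
P(D|+) = P(+|D)P(D)/P(+) = \frac{19}{517}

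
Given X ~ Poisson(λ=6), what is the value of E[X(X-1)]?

E[X(X-1)] = E[X² - X] = E[X²] - E[X]
E[X] = 6
E[X²] = Var(X) + (E[X])² = 6 + (6)² = 42
E[X(X-1)] = 42 - 6 = 36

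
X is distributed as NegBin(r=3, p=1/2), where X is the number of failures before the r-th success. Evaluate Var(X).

For X ~ NegBin(r=3, p=1/2), where X is the number of failures before the r-th success:
Var(X) = 6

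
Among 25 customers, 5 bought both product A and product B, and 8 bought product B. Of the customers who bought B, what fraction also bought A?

P(A ∩ B) = 5/25 = 1/5
P(B) = 8/25
P(A|B) = P(A ∩ B) / P(B) = (1/5) / (8/25) = 5/8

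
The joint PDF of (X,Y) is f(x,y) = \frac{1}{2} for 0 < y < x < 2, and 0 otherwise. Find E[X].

f_X(x) = ∫_0^x \frac{1}{2} dy = \frac{x}{2}
E[X] = ∫_0^2 x × (\frac{x}{2}) dx = \frac{4}{3}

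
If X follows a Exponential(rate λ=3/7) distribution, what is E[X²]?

Using the identity E[X²] = Var(X) + (E[X])²:
E[X] = \frac{7}{3}
Var(X) = \frac{49}{9}
E[X²] = \frac{49}{9} + (\frac{7}{3})²
= \frac{98}{9}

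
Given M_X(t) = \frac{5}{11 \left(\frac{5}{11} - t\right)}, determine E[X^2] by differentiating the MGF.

To find E[X^2], compute M^(2)(0):
M^(1)(t) = \frac{5}{11 \left(\frac{5}{11} - t\right)^{2}}
M^(2)(t) = \frac{10}{11 \left(\frac{5}{11} - t\right)^{3}}
M^(2)(0) = \frac{242}{25}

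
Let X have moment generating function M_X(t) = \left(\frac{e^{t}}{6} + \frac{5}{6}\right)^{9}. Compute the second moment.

To find E[X^2], compute M^(2)(0):
M^(1)(t) = \frac{3 \left(\frac{e^{t}}{6} + \frac{5}{6}\right)^{8} e^{t}}{2}
M^(2)(t) = \frac{3 \left(\frac{e^{t}}{6} + \frac{5}{6}\right)^{8} e^{t}}{2} + 2 \left(\frac{e^{t}}{6} + \frac{5}{6}\right)^{7} e^{2 t}
M^(2)(0) = \frac{7}{2}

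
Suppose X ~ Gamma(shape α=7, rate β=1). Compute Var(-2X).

For X ~ Gamma(shape α=7, rate β=1):
Var(X) = 7
Var(-2X) = (-2)² × Var(X) = 4 × 7 = 28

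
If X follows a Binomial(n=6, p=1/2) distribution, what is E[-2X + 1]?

For X ~ Binomial(n=6, p=1/2):
E[X] = 3
E[-2X + 1] = -2 × E[X] + 1 = -5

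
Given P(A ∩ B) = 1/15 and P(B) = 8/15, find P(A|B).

P(A|B) = P(A ∩ B) / P(B)
= (1/15) / (8/15)
= 1/8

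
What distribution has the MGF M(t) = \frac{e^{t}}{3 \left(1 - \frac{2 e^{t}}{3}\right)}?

The MGF M(t) = \frac{e^{t}}{3 \left(1 - \frac{2 e^{t}}{3}\right)} is the standard form for the Geometric distribution.
Comparing with the known MGF formula identifies: Geometric(p=1/3), X = trial number of first success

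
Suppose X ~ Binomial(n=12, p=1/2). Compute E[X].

For X ~ Binomial(n=12, p=1/2), the expected value is:
E[X] = 6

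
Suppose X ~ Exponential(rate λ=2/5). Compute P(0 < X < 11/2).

P(0 < X < 11/2) = ∫_{0}^{11/2} f(x) dx
where f(x) = \frac{2 e^{- \frac{2 x}{5}}}{5}
= 1 - e^{- \frac{11}{5}}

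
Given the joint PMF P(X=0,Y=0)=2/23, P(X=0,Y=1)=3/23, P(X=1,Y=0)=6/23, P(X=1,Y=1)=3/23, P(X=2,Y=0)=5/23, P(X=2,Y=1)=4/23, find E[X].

First find marginal of X:
P(X=0) = 5/23
P(X=1) = 9/23
P(X=2) = 9/23
E[X] = 0 × 5/23 + 1 × 9/23 + 2 × 9/23 = 27/23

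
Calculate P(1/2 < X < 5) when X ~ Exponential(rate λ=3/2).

P(1/2 < X < 5) = ∫_{1/2}^{5} f(x) dx
where f(x) = \frac{3 e^{- \frac{3 x}{2}}}{2}
= - \frac{1}{e^{\frac{15}{2}}} + e^{- \frac{3}{4}}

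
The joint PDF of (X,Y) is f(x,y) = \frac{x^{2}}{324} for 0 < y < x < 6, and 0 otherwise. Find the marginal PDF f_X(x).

f_X(x) = ∫_0^x \frac{x^{2}}{324} dy = \frac{x^{3}}{324}
for 0 < x < 6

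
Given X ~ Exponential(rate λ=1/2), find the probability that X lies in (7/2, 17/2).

P(7/2 < X < 17/2) = ∫_{7/2}^{17/2} f(x) dx
where f(x) = \frac{e^{- \frac{x}{2}}}{2}
= - \frac{1 - e^{\frac{5}{2}}}{e^{\frac{17}{4}}}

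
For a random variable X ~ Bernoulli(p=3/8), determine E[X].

For X ~ Bernoulli(p=3/8), the expected value is:
E[X] = \frac{3}{8}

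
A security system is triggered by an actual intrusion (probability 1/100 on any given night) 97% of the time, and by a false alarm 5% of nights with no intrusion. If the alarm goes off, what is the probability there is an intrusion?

Let D = the rare event, + = positive/flagged.
P(D) = 1/100
P(+|D) = 97/100
P(+|D') = 5/100 = 1/20
P(+) = P(+|D)P(D) + P(+|D')P(D')
     = \frac{97}{100} × \frac{1}{100} + \frac{1}{20} × \frac{99}{100}
     = \frac{37}{625}
P(D|+) = P(+|D)P(D)/P(+) = \frac{97}{592}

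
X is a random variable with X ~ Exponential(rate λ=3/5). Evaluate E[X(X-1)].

E[X(X-1)] = E[X² - X] = E[X²] - E[X]
E[X] = \frac{5}{3}
E[X²] = Var(X) + (E[X])² = \frac{25}{9} + (\frac{5}{3})² = \frac{50}{9}
E[X(X-1)] = \frac{50}{9} - \frac{5}{3} = \frac{35}{9}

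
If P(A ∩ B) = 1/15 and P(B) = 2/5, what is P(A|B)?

P(A|B) = P(A ∩ B) / P(B)
= (1/15) / (2/5)
= 1/6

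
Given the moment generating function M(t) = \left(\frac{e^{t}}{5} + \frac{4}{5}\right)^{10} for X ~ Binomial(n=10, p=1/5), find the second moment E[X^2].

To find E[X^2], compute M^(2)(0):
M^(1)(t) = 2 \left(\frac{e^{t}}{5} + \frac{4}{5}\right)^{9} e^{t}
M^(2)(t) = 2 \left(\frac{e^{t}}{5} + \frac{4}{5}\right)^{9} e^{t} + \frac{18 \left(\frac{e^{t}}{5} + \frac{4}{5}\right)^{8} e^{2 t}}{5}
M^(2)(0) = \frac{28}{5}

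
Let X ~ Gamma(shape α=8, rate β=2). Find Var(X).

For X ~ Gamma(shape α=8, rate β=2):
Var(X) = 2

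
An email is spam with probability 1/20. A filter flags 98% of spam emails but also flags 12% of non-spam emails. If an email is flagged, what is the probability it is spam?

Let D = the rare event, + = positive/flagged.
P(D) = 1/20
P(+|D) = 98/100 = 49/50
P(+|D') = 12/100 = 3/25
P(+) = P(+|D)P(D) + P(+|D')P(D')
     = \frac{49}{50} × \frac{1}{20} + \frac{3}{25} × \frac{19}{20}
     = \frac{163}{1000}
P(D|+) = P(+|D)P(D)/P(+) = \frac{49}{163}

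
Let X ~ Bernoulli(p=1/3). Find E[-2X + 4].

For X ~ Bernoulli(p=1/3):
E[X] = \frac{1}{3}
E[-2X + 4] = -2 × E[X] + 4 = \frac{10}{3}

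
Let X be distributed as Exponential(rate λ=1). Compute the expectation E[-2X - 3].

For X ~ Exponential(rate λ=1):
E[X] = 1
E[-2X - 3] = -2 × E[X] - 3 = -5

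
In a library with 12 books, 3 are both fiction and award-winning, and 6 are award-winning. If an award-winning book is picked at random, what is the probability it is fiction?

P(A ∩ B) = 3/12 = 1/4
P(B) = 6/12 = 1/2
P(A|B) = P(A ∩ B) / P(B) = (1/4) / (1/2) = 1/2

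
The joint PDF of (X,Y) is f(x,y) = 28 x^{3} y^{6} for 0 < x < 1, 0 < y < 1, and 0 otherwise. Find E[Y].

E[Y] = ∫_0^1 ∫_0^1 y × f(x,y) dx dy
= \frac{7}{8}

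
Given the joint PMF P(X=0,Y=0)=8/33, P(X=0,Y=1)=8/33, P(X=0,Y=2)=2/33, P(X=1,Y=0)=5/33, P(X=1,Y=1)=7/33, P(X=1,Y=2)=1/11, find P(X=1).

P(X=1) = P(X=1,Y=0) + P(X=1,Y=1) + P(X=1,Y=2)
= 5/33 + 7/33 + 1/11
= 5/11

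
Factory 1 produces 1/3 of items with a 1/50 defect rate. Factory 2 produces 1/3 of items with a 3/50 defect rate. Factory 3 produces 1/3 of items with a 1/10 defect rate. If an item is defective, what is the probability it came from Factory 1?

Using Bayes' theorem:
P(F1) = 1/3, P(D|F1) = 1/50
P(F2) = 1/3, P(D|F2) = 3/50
P(F3) = 1/3, P(D|F3) = 1/10
P(D) = P(D|F1)P(F1) + P(D|F2)P(F2) + P(D|F3)P(F3)
     = \frac{3}{50}
P(F1|D) = P(D|F1)P(F1) / P(D)
= \frac{1}{9}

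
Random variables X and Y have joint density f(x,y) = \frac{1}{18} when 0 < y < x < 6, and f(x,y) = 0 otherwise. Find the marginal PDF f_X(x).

f_X(x) = ∫_0^x \frac{1}{18} dy = \frac{x}{18}
for 0 < x < 6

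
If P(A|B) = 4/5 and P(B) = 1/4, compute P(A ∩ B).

By definition, P(A|B) = P(A ∩ B) / P(B)
So P(A ∩ B) = P(A|B) × P(B)
= 4/5 × 1/4
= 1/5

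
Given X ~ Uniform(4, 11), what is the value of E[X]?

For X ~ Uniform(4, 11), the expected value is:
E[X] = \frac{15}{2}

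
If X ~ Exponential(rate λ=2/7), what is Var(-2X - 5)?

For X ~ Exponential(rate λ=2/7):
Var(X) = \frac{49}{4}
Var(-2X - 5) = (-2)² × Var(X) = 4 × \frac{49}{4} = 49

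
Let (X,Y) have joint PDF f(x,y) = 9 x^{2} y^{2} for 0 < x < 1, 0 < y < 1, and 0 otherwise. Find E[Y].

E[Y] = ∫_0^1 ∫_0^1 y × f(x,y) dx dy
= \frac{3}{4}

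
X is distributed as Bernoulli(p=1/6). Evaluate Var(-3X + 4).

For X ~ Bernoulli(p=1/6):
Var(X) = \frac{5}{36}
Var(-3X + 4) = (-3)² × Var(X) = 9 × \frac{5}{36} = \frac{5}{4}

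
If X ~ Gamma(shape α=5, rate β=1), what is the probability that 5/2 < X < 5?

P(5/2 < X < 5) = ∫_{5/2}^{5} f(x) dx
where f(x) = \frac{x^{4} e^{- x}}{24}
= - \frac{523}{8 e^{5}} + \frac{4169}{384 e^{\frac{5}{2}}}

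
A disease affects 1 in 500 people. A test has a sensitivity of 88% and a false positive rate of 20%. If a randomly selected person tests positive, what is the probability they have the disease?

Let D = the rare event, + = positive/flagged.
P(D) = 1/500
P(+|D) = 88/100 = 22/25
P(+|D') = 20/100 = 1/5
P(+) = P(+|D)P(D) + P(+|D')P(D')
     = \frac{22}{25} × \frac{1}{500} + \frac{1}{5} × \frac{499}{500}
     = \frac{2517}{12500}
P(D|+) = P(+|D)P(D)/P(+) = \frac{22}{2517}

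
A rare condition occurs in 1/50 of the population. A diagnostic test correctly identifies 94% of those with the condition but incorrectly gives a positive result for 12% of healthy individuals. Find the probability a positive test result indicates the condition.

Let D = the rare event, + = positive/flagged.
P(D) = 1/50
P(+|D) = 94/100 = 47/50
P(+|D') = 12/100 = 3/25
P(+) = P(+|D)P(D) + P(+|D')P(D')
     = \frac{47}{50} × \frac{1}{50} + \frac{3}{25} × \frac{49}{50}
     = \frac{341}{2500}
P(D|+) = P(+|D)P(D)/P(+) = \frac{47}{341}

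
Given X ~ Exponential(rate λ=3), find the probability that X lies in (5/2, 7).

P(5/2 < X < 7) = ∫_{5/2}^{7} f(x) dx
where f(x) = 3 e^{- 3 x}
= - \frac{1}{e^{21}} + e^{- \frac{15}{2}}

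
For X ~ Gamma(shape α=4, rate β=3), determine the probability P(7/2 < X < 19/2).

P(7/2 < X < 19/2) = ∫_{7/2}^{19/2} f(x) dx
where f(x) = \frac{27 x^{3} e^{- 3 x}}{2}
= \frac{-68701 + 4153 e^{18}}{16 e^{\frac{57}{2}}}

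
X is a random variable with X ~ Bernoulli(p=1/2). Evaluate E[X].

For X ~ Bernoulli(p=1/2), the expected value is:
E[X] = \frac{1}{2}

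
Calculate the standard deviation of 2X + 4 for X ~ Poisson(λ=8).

For X ~ Poisson(λ=8):
Var(X) = 8
SD(X) = √(Var(X)) = √(8) = 2 \sqrt{2}
SD(2X + 4) = |2| × SD(X) = 2 × 2 \sqrt{2} = 4 \sqrt{2}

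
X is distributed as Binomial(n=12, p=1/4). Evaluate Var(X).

For X ~ Binomial(n=12, p=1/4):
Var(X) = \frac{9}{4}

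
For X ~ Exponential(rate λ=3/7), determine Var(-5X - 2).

For X ~ Exponential(rate λ=3/7):
Var(X) = \frac{49}{9}
Var(-5X - 2) = (-5)² × Var(X) = 25 × \frac{49}{9} = \frac{1225}{9}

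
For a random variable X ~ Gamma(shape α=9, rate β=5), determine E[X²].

Using the identity E[X²] = Var(X) + (E[X])²:
E[X] = \frac{9}{5}
Var(X) = \frac{9}{25}
E[X²] = \frac{9}{25} + (\frac{9}{5})²
= \frac{18}{5}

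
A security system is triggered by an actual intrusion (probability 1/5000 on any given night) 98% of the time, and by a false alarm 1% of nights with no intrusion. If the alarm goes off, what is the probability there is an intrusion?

Let D = the rare event, + = positive/flagged.
P(D) = 1/5000
P(+|D) = 98/100 = 49/50
P(+|D') = 1/100
P(+) = P(+|D)P(D) + P(+|D')P(D')
     = \frac{49}{50} × \frac{1}{5000} + \frac{1}{100} × \frac{4999}{5000}
     = \frac{5097}{500000}
P(D|+) = P(+|D)P(D)/P(+) = \frac{98}{5097}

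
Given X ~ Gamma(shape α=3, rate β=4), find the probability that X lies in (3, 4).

P(3 < X < 4) = ∫_{3}^{4} f(x) dx
where f(x) = 32 x^{2} e^{- 4 x}
= \frac{5 \left(-29 + 17 e^{4}\right)}{e^{16}}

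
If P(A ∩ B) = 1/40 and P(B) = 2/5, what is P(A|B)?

P(A|B) = P(A ∩ B) / P(B)
= (1/40) / (2/5)
= 1/16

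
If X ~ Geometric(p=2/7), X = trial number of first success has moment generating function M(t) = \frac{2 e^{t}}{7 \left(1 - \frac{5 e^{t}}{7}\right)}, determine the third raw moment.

To find E[X^3], compute M^(3)(0):
M^(1)(t) = \frac{2 e^{t}}{7 \left(1 - \frac{5 e^{t}}{7}\right)} + \frac{10 e^{2 t}}{49 \left(1 - \frac{5 e^{t}}{7}\right)^{2}}
M^(2)(t) = \frac{2 e^{t}}{7 \left(1 - \frac{5 e^{t}}{7}\right)} + \frac{30 e^{2 t}}{49 \left(1 - \frac{5 e^{t}}{7}\right)^{2}} + \frac{100 e^{3 t}}{343 \left(1 - \frac{5 e^{t}}{7}\right)^{3}}
M^(3)(t) = \frac{2 e^{t}}{7 \left(1 - \frac{5 e^{t}}{7}\right)} + \frac{10 e^{2 t}}{7 \left(1 - \frac{5 e^{t}}{7}\right)^{2}} + \frac{600 e^{3 t}}{343 \left(1 - \frac{5 e^{t}}{7}\right)^{3}} + \frac{1500 e^{4 t}}{2401 \left(1 - \frac{5 e^{t}}{7}\right)^{4}}
M^(3)(0) = \frac{749}{4}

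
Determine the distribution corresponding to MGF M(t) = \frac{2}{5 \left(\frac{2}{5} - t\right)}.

The MGF M(t) = \frac{2}{5 \left(\frac{2}{5} - t\right)} is the standard form for the Exponential distribution.
Comparing with the known MGF formula identifies: Exponential(rate λ=2/5)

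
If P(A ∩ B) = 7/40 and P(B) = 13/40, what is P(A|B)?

P(A|B) = P(A ∩ B) / P(B)
= (7/40) / (13/40)
= 7/13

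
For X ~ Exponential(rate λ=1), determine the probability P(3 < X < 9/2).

P(3 < X < 9/2) = ∫_{3}^{9/2} f(x) dx
where f(x) = e^{- x}
= - \frac{1}{e^{\frac{9}{2}}} + e^{-3}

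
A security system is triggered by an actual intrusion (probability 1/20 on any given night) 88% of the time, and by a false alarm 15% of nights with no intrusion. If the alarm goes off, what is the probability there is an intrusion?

Let D = the rare event, + = positive/flagged.
P(D) = 1/20
P(+|D) = 88/100 = 22/25
P(+|D') = 15/100 = 3/20
P(+) = P(+|D)P(D) + P(+|D')P(D')
     = \frac{22}{25} × \frac{1}{20} + \frac{3}{20} × \frac{19}{20}
     = \frac{373}{2000}
P(D|+) = P(+|D)P(D)/P(+) = \frac{88}{373}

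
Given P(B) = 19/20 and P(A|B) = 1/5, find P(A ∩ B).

By definition, P(A|B) = P(A ∩ B) / P(B)
So P(A ∩ B) = P(A|B) × P(B)
= 1/5 × 19/20
= 19/100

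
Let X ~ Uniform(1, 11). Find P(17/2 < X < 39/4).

P(17/2 < X < 39/4) = ∫_{17/2}^{39/4} f(x) dx
where f(x) = \frac{1}{10}
= \frac{1}{8}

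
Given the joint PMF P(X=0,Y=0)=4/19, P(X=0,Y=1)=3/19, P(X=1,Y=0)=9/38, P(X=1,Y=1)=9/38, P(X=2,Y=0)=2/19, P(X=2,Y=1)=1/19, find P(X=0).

P(X=0) = P(X=0,Y=0) + P(X=0,Y=1)
= 4/19 + 3/19
= 7/19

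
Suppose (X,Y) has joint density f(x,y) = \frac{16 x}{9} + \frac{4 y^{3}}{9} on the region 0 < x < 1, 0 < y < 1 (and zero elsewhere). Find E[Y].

E[Y] = ∫_0^1 ∫_0^1 y × f(x,y) dx dy
= \frac{8}{15}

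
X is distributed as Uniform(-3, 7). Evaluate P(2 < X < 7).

P(2 < X < 7) = ∫_{2}^{7} f(x) dx
where f(x) = \frac{1}{10}
= \frac{1}{2}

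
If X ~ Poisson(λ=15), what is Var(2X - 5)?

For X ~ Poisson(λ=15):
Var(X) = 15
Var(2X - 5) = (2)² × Var(X) = 4 × 15 = 60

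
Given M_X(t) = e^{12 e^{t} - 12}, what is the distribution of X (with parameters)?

The MGF M(t) = e^{12 e^{t} - 12} is the standard form for the Poisson distribution.
Comparing with the known MGF formula identifies: Poisson(λ=12)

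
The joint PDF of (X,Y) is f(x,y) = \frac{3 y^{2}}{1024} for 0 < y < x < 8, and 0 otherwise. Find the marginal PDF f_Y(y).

f_Y(y) = ∫_y^8 \frac{3 y^{2}}{1024} dx = \frac{3 y^{2} \left(8 - y\right)}{1024}
for 0 < y < 8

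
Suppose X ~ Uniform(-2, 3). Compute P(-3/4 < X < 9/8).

P(-3/4 < X < 9/8) = ∫_{-3/4}^{9/8} f(x) dx
where f(x) = \frac{1}{5}
= \frac{3}{8}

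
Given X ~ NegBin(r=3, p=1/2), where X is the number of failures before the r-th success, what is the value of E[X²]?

Using the identity E[X²] = Var(X) + (E[X])²:
E[X] = 3
Var(X) = 6
E[X²] = 6 + (3)²
= 15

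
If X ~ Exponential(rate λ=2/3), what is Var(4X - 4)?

For X ~ Exponential(rate λ=2/3):
Var(X) = \frac{9}{4}
Var(4X - 4) = (4)² × Var(X) = 16 × \frac{9}{4} = 36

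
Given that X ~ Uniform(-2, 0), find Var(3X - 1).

For X ~ Uniform(-2, 0):
Var(X) = \frac{1}{3}
Var(3X - 1) = (3)² × Var(X) = 9 × \frac{1}{3} = 3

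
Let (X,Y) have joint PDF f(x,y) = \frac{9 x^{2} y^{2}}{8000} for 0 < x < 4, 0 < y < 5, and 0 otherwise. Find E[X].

f_X(x) = ∫_0^5 \frac{9 x^{2} y^{2}}{8000} dy = \frac{3 x^{2}}{64}
E[X] = ∫_0^4 x × (\frac{3 x^{2}}{64}) dx = 3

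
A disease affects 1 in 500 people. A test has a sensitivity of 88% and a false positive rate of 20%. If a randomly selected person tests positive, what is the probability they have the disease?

Let D = the rare event, + = positive/flagged.
P(D) = 1/500
P(+|D) = 88/100 = 22/25
P(+|D') = 20/100 = 1/5
P(+) = P(+|D)P(D) + P(+|D')P(D')
     = \frac{22}{25} × \frac{1}{500} + \frac{1}{5} × \frac{499}{500}
     = \frac{2517}{12500}
P(D|+) = P(+|D)P(D)/P(+) = \frac{22}{2517}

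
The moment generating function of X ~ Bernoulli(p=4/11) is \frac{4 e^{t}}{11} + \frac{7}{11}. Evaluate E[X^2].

To find E[X^2], compute M^(2)(0):
M^(1)(t) = \frac{4 e^{t}}{11}
M^(2)(t) = \frac{4 e^{t}}{11}
M^(2)(0) = \frac{4}{11}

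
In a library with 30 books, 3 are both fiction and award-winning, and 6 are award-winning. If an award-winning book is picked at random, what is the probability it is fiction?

P(A ∩ B) = 3/30 = 1/10
P(B) = 6/30 = 1/5
P(A|B) = P(A ∩ B) / P(B) = (1/10) / (1/5) = 1/2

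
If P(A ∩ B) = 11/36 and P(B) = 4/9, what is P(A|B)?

P(A|B) = P(A ∩ B) / P(B)
= (11/36) / (4/9)
= 11/16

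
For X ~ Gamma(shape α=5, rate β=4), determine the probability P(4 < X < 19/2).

P(4 < X < 19/2) = ∫_{4}^{19/2} f(x) dx
where f(x) = \frac{128 x^{4} e^{- 4 x}}{3}
= \frac{-290361 + 10675 e^{22}}{3 e^{38}}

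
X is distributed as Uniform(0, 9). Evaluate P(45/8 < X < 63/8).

P(45/8 < X < 63/8) = ∫_{45/8}^{63/8} f(x) dx
where f(x) = \frac{1}{9}
= \frac{1}{4}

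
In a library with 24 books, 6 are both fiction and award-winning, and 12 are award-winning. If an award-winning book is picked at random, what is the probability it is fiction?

P(A ∩ B) = 6/24 = 1/4
P(B) = 12/24 = 1/2
P(A|B) = P(A ∩ B) / P(B) = (1/4) / (1/2) = 1/2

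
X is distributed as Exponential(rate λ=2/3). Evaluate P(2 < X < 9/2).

P(2 < X < 9/2) = ∫_{2}^{9/2} f(x) dx
where f(x) = \frac{2 e^{- \frac{2 x}{3}}}{3}
= - \frac{1}{e^{3}} + e^{- \frac{4}{3}}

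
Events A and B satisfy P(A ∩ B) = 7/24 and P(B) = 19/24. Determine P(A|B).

P(A|B) = P(A ∩ B) / P(B)
= (7/24) / (19/24)
= 7/19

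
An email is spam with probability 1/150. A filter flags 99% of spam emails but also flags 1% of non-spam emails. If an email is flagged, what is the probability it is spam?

Let D = the rare event, + = positive/flagged.
P(D) = 1/150
P(+|D) = 99/100
P(+|D') = 1/100
P(+) = P(+|D)P(D) + P(+|D')P(D')
     = \frac{99}{100} × \frac{1}{150} + \frac{1}{100} × \frac{149}{150}
     = \frac{31}{1875}
P(D|+) = P(+|D)P(D)/P(+) = \frac{99}{248}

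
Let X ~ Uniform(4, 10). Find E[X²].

Using the identity E[X²] = Var(X) + (E[X])²:
E[X] = 7
Var(X) = 3
E[X²] = 3 + (7)²
= 52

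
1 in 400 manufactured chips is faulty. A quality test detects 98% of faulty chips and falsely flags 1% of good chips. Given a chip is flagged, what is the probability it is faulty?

Let D = the rare event, + = positive/flagged.
P(D) = 1/400
P(+|D) = 98/100 = 49/50
P(+|D') = 1/100
P(+) = P(+|D)P(D) + P(+|D')P(D')
     = \frac{49}{50} × \frac{1}{400} + \frac{1}{100} × \frac{399}{400}
     = \frac{497}{40000}
P(D|+) = P(+|D)P(D)/P(+) = \frac{14}{71}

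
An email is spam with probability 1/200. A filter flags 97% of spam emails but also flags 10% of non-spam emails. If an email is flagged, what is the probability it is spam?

Let D = the rare event, + = positive/flagged.
P(D) = 1/200
P(+|D) = 97/100
P(+|D') = 10/100 = 1/10
P(+) = P(+|D)P(D) + P(+|D')P(D')
     = \frac{97}{100} × \frac{1}{200} + \frac{1}{10} × \frac{199}{200}
     = \frac{2087}{20000}
P(D|+) = P(+|D)P(D)/P(+) = \frac{97}{2087}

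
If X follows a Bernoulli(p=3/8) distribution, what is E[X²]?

Using the identity E[X²] = Var(X) + (E[X])²:
E[X] = \frac{3}{8}
Var(X) = \frac{15}{64}
E[X²] = \frac{15}{64} + (\frac{3}{8})²
= \frac{3}{8}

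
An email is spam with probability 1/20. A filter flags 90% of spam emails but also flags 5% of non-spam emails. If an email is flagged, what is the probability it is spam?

Let D = the rare event, + = positive/flagged.
P(D) = 1/20
P(+|D) = 90/100 = 9/10
P(+|D') = 5/100 = 1/20
P(+) = P(+|D)P(D) + P(+|D')P(D')
     = \frac{9}{10} × \frac{1}{20} + \frac{1}{20} × \frac{19}{20}
     = \frac{37}{400}
P(D|+) = P(+|D)P(D)/P(+) = \frac{18}{37}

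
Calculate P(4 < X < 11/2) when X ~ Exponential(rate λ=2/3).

P(4 < X < 11/2) = ∫_{4}^{11/2} f(x) dx
where f(x) = \frac{2 e^{- \frac{2 x}{3}}}{3}
= - \frac{1 - e}{e^{\frac{11}{3}}}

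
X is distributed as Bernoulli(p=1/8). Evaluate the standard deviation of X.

For X ~ Bernoulli(p=1/8):
Var(X) = \frac{7}{64}
SD(X) = √(Var(X)) = √(\frac{7}{64}) = \frac{\sqrt{7}}{8}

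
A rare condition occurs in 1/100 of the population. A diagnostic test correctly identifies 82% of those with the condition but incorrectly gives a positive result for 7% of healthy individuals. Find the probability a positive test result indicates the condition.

Let D = the rare event, + = positive/flagged.
P(D) = 1/100
P(+|D) = 82/100 = 41/50
P(+|D') = 7/100
P(+) = P(+|D)P(D) + P(+|D')P(D')
     = \frac{41}{50} × \frac{1}{100} + \frac{7}{100} × \frac{99}{100}
     = \frac{31}{400}
P(D|+) = P(+|D)P(D)/P(+) = \frac{82}{775}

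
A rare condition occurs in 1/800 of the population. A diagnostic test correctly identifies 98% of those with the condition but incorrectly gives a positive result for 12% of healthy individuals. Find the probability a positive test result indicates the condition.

Let D = the rare event, + = positive/flagged.
P(D) = 1/800
P(+|D) = 98/100 = 49/50
P(+|D') = 12/100 = 3/25
P(+) = P(+|D)P(D) + P(+|D')P(D')
     = \frac{49}{50} × \frac{1}{800} + \frac{3}{25} × \frac{799}{800}
     = \frac{4843}{40000}
P(D|+) = P(+|D)P(D)/P(+) = \frac{49}{4843}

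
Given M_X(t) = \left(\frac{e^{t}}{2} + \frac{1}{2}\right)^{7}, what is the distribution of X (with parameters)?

The MGF M(t) = \left(\frac{e^{t}}{2} + \frac{1}{2}\right)^{7} is the standard form for the Binomial distribution.
Comparing with the known MGF formula identifies: Binomial(n=7, p=1/2)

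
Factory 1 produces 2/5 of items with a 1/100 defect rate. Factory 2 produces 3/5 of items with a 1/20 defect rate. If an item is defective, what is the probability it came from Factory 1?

Using Bayes' theorem:
P(F1) = 2/5, P(D|F1) = 1/100
P(F2) = 3/5, P(D|F2) = 1/20
P(D) = P(D|F1)P(F1) + P(D|F2)P(F2)
     = \frac{17}{500}
P(F1|D) = P(D|F1)P(F1) / P(D)
= \frac{2}{17}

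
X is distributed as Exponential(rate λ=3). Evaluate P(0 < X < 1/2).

P(0 < X < 1/2) = ∫_{0}^{1/2} f(x) dx
where f(x) = 3 e^{- 3 x}
= 1 - e^{- \frac{3}{2}}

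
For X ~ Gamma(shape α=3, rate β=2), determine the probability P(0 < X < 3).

P(0 < X < 3) = ∫_{0}^{3} f(x) dx
where f(x) = 4 x^{2} e^{- 2 x}
= 1 - \frac{25}{e^{6}}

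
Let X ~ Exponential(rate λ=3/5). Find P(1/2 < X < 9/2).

P(1/2 < X < 9/2) = ∫_{1/2}^{9/2} f(x) dx
where f(x) = \frac{3 e^{- \frac{3 x}{5}}}{5}
= - \frac{1 - e^{\frac{12}{5}}}{e^{\frac{27}{10}}}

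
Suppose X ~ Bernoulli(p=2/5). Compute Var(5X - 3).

For X ~ Bernoulli(p=2/5):
Var(X) = \frac{6}{25}
Var(5X - 3) = (5)² × Var(X) = 25 × \frac{6}{25} = 6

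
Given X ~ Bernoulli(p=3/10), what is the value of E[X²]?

Using the identity E[X²] = Var(X) + (E[X])²:
E[X] = \frac{3}{10}
Var(X) = \frac{21}{100}
E[X²] = \frac{21}{100} + (\frac{3}{10})²
= \frac{3}{10}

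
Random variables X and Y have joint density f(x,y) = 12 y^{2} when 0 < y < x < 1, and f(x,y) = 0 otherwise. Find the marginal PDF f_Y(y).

f_Y(y) = ∫_y^1 12 y^{2} dx = 12 y^{2} \left(1 - y\right)
for 0 < y < 1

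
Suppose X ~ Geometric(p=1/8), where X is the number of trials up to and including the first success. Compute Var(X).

For X ~ Geometric(p=1/8), where X is the number of trials up to and including the first success:
Var(X) = 56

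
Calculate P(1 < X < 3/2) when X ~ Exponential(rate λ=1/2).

P(1 < X < 3/2) = ∫_{1}^{3/2} f(x) dx
where f(x) = \frac{e^{- \frac{x}{2}}}{2}
= - \frac{1}{e^{\frac{3}{4}}} + e^{- \frac{1}{2}}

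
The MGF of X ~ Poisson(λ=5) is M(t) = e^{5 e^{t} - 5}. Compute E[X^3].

To find E[X^3], compute M^(3)(0):
M^(1)(t) = 5 e^{t} e^{5 e^{t} - 5}
M^(2)(t) = 25 e^{2 t} e^{5 e^{t} - 5} + 5 e^{t} e^{5 e^{t} - 5}
M^(3)(t) = 125 e^{3 t} e^{5 e^{t} - 5} + 75 e^{2 t} e^{5 e^{t} - 5} + 5 e^{t} e^{5 e^{t} - 5}
M^(3)(0) = 205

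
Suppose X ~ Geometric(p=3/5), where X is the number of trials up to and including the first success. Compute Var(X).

For X ~ Geometric(p=3/5), where X is the number of trials up to and including the first success:
Var(X) = \frac{10}{9}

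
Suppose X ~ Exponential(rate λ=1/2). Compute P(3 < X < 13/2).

P(3 < X < 13/2) = ∫_{3}^{13/2} f(x) dx
where f(x) = \frac{e^{- \frac{x}{2}}}{2}
= - \frac{1}{e^{\frac{13}{4}}} + e^{- \frac{3}{2}}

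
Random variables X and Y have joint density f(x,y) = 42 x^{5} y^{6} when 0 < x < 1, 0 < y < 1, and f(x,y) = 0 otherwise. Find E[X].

E[X] = ∫_0^1 ∫_0^1 x × f(x,y) dy dx
= ∫_0^1 ∫_0^1 x × (42 x^{5} y^{6}) dy dx
= \frac{6}{7}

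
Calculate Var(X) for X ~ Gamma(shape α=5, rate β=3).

For X ~ Gamma(shape α=5, rate β=3):
Var(X) = \frac{5}{9}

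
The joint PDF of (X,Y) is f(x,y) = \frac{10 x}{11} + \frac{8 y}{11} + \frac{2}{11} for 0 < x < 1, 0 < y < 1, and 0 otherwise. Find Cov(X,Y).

E[XY] = ∫∫ xy × f(x,y) dx dy = \frac{7}{22}
E[X] = \frac{19}{33}
E[Y] = \frac{37}{66}
Cov(X,Y) = E[XY] - E[X]E[Y] = - \frac{5}{1089}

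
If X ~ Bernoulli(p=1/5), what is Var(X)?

For X ~ Bernoulli(p=1/5):
Var(X) = \frac{4}{25}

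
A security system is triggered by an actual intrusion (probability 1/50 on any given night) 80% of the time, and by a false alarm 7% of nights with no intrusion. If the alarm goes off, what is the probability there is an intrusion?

Let D = the rare event, + = positive/flagged.
P(D) = 1/50
P(+|D) = 80/100 = 4/5
P(+|D') = 7/100
P(+) = P(+|D)P(D) + P(+|D')P(D')
     = \frac{4}{5} × \frac{1}{50} + \frac{7}{100} × \frac{49}{50}
     = \frac{423}{5000}
P(D|+) = P(+|D)P(D)/P(+) = \frac{80}{423}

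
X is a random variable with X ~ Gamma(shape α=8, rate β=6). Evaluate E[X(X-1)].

E[X(X-1)] = E[X² - X] = E[X²] - E[X]
E[X] = \frac{4}{3}
E[X²] = Var(X) + (E[X])² = \frac{2}{9} + (\frac{4}{3})² = 2
E[X(X-1)] = 2 - \frac{4}{3} = \frac{2}{3}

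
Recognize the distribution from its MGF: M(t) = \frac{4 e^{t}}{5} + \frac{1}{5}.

The MGF M(t) = \frac{4 e^{t}}{5} + \frac{1}{5} is the standard form for the Bernoulli distribution.
Comparing with the known MGF formula identifies: Bernoulli(p=4/5)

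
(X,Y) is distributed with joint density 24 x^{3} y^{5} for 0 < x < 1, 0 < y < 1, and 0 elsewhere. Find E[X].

E[X] = ∫_0^1 ∫_0^1 x × f(x,y) dy dx
= ∫_0^1 ∫_0^1 x × (24 x^{3} y^{5}) dy dx
= \frac{4}{5}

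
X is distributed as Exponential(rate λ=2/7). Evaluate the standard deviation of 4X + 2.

For X ~ Exponential(rate λ=2/7):
Var(X) = \frac{49}{4}
SD(X) = √(Var(X)) = √(\frac{49}{4}) = \frac{7}{2}
SD(4X + 2) = |4| × SD(X) = 4 × \frac{7}{2} = 14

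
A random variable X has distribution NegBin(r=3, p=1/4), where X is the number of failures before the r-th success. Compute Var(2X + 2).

For X ~ NegBin(r=3, p=1/4), where X is the number of failures before the r-th success:
Var(X) = 36
Var(2X + 2) = (2)² × Var(X) = 4 × 36 = 144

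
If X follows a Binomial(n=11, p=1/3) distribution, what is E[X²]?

Using the identity E[X²] = Var(X) + (E[X])²:
E[X] = \frac{11}{3}
Var(X) = \frac{22}{9}
E[X²] = \frac{22}{9} + (\frac{11}{3})²
= \frac{143}{9}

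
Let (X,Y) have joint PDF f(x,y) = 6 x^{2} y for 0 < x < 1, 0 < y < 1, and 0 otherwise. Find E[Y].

E[Y] = ∫_0^1 ∫_0^1 y × f(x,y) dx dy
= \frac{2}{3}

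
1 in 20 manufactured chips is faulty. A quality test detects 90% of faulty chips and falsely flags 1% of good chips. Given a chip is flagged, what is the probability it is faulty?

Let D = the rare event, + = positive/flagged.
P(D) = 1/20
P(+|D) = 90/100 = 9/10
P(+|D') = 1/100
P(+) = P(+|D)P(D) + P(+|D')P(D')
     = \frac{9}{10} × \frac{1}{20} + \frac{1}{100} × \frac{19}{20}
     = \frac{109}{2000}
P(D|+) = P(+|D)P(D)/P(+) = \frac{90}{109}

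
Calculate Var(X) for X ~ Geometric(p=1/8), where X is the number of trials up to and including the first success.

For X ~ Geometric(p=1/8), where X is the number of trials up to and including the first success:
Var(X) = 56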